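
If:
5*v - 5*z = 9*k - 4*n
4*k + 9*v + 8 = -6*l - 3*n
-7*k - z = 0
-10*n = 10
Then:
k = -z/7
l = -107*z/105 - 61/30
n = -1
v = 26*z/35 + 4/5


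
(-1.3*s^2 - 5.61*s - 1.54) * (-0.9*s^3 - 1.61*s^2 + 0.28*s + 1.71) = 1.17*s^5 + 7.142*s^4 + 10.0541*s^3 - 1.3144*s^2 - 10.0243*s - 2.6334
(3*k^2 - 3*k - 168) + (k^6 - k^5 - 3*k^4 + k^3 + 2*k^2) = k^6 - k^5 - 3*k^4 + k^3 + 5*k^2 - 3*k - 168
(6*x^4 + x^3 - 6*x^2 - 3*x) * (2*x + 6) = 12*x^5 + 38*x^4 - 6*x^3 - 42*x^2 - 18*x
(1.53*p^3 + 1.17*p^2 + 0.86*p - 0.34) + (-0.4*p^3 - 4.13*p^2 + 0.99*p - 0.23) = 1.13*p^3 - 2.96*p^2 + 1.85*p - 0.57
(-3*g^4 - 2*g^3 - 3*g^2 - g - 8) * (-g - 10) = 3*g^5 + 32*g^4 + 23*g^3 + 31*g^2 + 18*g + 80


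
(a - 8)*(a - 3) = a^2 - 11*a + 24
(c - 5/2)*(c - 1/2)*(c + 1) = c^3 - 2*c^2 - 7*c/4 + 5/4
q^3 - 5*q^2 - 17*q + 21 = (q - 7)*(q - 1)*(q + 3)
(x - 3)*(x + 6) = x^2 + 3*x - 18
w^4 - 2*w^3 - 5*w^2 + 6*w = w*(w - 3)*(w - 1)*(w + 2)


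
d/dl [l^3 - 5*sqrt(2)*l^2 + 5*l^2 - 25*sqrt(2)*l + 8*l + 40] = 3*l^2 - 10*sqrt(2)*l + 10*l - 25*sqrt(2) + 8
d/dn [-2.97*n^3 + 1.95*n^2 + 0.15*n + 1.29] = -8.91*n^2 + 3.9*n + 0.15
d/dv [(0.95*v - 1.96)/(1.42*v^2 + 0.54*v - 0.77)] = (-1.349*v^2 + 5.5664*v + 0.3269)/(2.0164*v^4 + 1.5336*v^3 - 1.8952*v^2 - 0.8316*v + 0.5929)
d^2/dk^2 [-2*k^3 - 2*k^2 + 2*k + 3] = -12*k - 4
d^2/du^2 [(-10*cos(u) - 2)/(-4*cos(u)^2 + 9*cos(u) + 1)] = 2*(180*(1 - cos(2*u))^2*cos(u) + 61*(1 - cos(2*u))^2 - 59*cos(u) + 222*cos(2*u) + 123*cos(3*u) - 40*cos(5*u) - 102)/(9*cos(u) - 2*cos(2*u) - 1)^3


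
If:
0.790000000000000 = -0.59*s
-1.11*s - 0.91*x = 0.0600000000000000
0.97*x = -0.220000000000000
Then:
No Solution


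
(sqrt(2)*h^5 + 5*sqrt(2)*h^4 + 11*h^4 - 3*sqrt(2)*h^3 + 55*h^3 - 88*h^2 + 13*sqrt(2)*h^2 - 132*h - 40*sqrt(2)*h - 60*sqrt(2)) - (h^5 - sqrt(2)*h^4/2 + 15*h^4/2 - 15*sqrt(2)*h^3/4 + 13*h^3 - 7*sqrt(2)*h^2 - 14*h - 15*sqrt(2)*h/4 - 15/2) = -h^5 + sqrt(2)*h^5 + 7*h^4/2 + 11*sqrt(2)*h^4/2 + 3*sqrt(2)*h^3/4 + 42*h^3 - 88*h^2 + 20*sqrt(2)*h^2 - 118*h - 145*sqrt(2)*h/4 - 60*sqrt(2) + 15/2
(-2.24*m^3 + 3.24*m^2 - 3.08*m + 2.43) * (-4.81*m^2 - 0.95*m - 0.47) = 10.7744*m^5 - 13.4564*m^4 + 12.7896*m^3 - 10.2851*m^2 - 0.8609*m - 1.1421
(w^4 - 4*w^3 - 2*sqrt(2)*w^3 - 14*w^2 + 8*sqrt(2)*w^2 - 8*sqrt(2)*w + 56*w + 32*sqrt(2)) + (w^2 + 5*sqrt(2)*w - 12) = w^4 - 4*w^3 - 2*sqrt(2)*w^3 - 13*w^2 + 8*sqrt(2)*w^2 - 3*sqrt(2)*w + 56*w - 12 + 32*sqrt(2)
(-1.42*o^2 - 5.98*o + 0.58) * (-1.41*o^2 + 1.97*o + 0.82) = 2.0022*o^4 + 5.6344*o^3 - 13.7628*o^2 - 3.761*o + 0.4756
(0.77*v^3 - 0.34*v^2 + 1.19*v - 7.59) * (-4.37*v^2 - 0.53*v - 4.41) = -3.3649*v^5 + 1.0777*v^4 - 8.4158*v^3 + 34.037*v^2 - 1.2252*v + 33.4719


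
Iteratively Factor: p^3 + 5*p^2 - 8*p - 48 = (p + 4)*(p^2 + p - 12) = (p - 3)*(p + 4)*(p + 4)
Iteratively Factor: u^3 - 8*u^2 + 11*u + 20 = (u + 1)*(u^2 - 9*u + 20) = (u - 5)*(u + 1)*(u - 4)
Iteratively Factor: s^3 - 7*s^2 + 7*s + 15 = (s - 3)*(s^2 - 4*s - 5) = (s - 5)*(s - 3)*(s + 1)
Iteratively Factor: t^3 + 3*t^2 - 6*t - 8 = (t + 1)*(t^2 + 2*t - 8) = (t + 1)*(t + 4)*(t - 2)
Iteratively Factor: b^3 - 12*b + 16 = (b - 2)*(b^2 + 2*b - 8) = (b - 2)^2*(b + 4)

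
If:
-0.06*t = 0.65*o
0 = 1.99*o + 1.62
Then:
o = -0.81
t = 8.82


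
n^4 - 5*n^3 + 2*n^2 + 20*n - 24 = (n - 3)*(n - 2)^2*(n + 2)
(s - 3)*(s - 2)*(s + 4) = s^3 - s^2 - 14*s + 24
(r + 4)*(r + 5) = r^2 + 9*r + 20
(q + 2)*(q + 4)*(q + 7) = q^3 + 13*q^2 + 50*q + 56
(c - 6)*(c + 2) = c^2 - 4*c - 12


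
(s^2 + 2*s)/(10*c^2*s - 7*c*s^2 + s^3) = (s + 2)/(10*c^2 - 7*c*s + s^2)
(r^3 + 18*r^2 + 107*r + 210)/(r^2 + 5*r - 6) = (r^2 + 12*r + 35)/(r - 1)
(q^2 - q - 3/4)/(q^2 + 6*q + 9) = (q^2 - q - 3/4)/(q^2 + 6*q + 9)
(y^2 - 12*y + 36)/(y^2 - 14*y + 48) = (y - 6)/(y - 8)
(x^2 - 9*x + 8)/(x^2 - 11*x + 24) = (x - 1)/(x - 3)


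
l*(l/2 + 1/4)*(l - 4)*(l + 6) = l^4/2 + 5*l^3/4 - 23*l^2/2 - 6*l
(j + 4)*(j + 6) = j^2 + 10*j + 24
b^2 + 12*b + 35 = (b + 5)*(b + 7)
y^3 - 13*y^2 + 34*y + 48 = (y - 8)*(y - 6)*(y + 1)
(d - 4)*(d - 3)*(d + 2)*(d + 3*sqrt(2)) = d^4 - 5*d^3 + 3*sqrt(2)*d^3 - 15*sqrt(2)*d^2 - 2*d^2 - 6*sqrt(2)*d + 24*d + 72*sqrt(2)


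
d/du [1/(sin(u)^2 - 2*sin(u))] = 2*(1 - sin(u))*cos(u)/((sin(u) - 2)^2*sin(u)^2)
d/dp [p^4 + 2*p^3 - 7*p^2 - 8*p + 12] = 4*p^3 + 6*p^2 - 14*p - 8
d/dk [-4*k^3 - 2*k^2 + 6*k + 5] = -12*k^2 - 4*k + 6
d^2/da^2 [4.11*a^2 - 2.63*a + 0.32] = 8.22000000000000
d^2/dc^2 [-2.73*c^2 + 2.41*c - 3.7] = -5.46000000000000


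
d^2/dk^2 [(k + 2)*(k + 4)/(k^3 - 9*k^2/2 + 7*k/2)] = 4*(4*k^6 + 72*k^5 - 174*k^4 - 687*k^3 + 2280*k^2 - 1512*k + 392)/(k^3*(8*k^6 - 108*k^5 + 570*k^4 - 1485*k^3 + 1995*k^2 - 1323*k + 343))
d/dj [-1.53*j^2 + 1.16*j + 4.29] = 1.16 - 3.06*j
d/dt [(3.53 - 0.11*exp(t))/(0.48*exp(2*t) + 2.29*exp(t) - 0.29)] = (0.0528*exp(2*t) - 3.3888*exp(t) - 8.0518)*exp(t)/(0.2304*exp(4*t) + 2.1984*exp(3*t) + 4.9657*exp(2*t) - 1.3282*exp(t) + 0.0841)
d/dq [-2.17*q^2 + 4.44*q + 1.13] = 4.44 - 4.34*q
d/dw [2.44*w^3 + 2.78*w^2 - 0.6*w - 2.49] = 7.32*w^2 + 5.56*w - 0.6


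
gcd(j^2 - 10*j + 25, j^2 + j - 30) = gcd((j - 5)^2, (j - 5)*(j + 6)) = j - 5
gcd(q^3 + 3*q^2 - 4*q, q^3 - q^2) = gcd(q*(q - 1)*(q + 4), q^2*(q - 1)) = q^2 - q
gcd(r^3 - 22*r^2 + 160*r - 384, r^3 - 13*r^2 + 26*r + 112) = r - 8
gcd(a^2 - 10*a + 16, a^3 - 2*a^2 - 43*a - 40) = a - 8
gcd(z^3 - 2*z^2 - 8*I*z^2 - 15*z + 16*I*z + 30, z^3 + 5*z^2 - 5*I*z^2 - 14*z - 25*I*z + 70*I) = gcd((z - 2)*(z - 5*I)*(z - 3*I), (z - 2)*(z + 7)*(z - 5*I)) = z^2 + z*(-2 - 5*I) + 10*I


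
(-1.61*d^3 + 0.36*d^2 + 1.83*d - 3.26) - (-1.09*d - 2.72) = -1.61*d^3 + 0.36*d^2 + 2.92*d - 0.54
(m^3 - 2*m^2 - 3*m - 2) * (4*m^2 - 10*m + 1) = 4*m^5 - 18*m^4 + 9*m^3 + 20*m^2 + 17*m - 2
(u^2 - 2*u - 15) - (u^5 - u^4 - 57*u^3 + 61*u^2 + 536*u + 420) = -u^5 + u^4 + 57*u^3 - 60*u^2 - 538*u - 435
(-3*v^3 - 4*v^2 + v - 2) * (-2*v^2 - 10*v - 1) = 6*v^5 + 38*v^4 + 41*v^3 - 2*v^2 + 19*v + 2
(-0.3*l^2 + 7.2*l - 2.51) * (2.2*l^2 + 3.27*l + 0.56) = -0.66*l^4 + 14.859*l^3 + 17.854*l^2 - 4.1757*l - 1.4056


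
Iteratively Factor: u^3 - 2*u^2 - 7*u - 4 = (u + 1)*(u^2 - 3*u - 4) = (u - 4)*(u + 1)*(u + 1)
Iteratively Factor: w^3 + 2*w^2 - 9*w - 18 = (w + 2)*(w^2 - 9) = (w + 2)*(w + 3)*(w - 3)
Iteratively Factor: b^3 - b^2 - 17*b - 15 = (b + 1)*(b^2 - 2*b - 15) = (b - 5)*(b + 1)*(b + 3)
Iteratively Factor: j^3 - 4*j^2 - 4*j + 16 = (j - 2)*(j^2 - 2*j - 8) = (j - 2)*(j + 2)*(j - 4)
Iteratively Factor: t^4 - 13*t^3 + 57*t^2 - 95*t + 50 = (t - 1)*(t^3 - 12*t^2 + 45*t - 50) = (t - 2)*(t - 1)*(t^2 - 10*t + 25) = (t - 5)*(t - 2)*(t - 1)*(t - 5)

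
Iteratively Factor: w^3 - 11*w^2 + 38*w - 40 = (w - 2)*(w^2 - 9*w + 20) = (w - 5)*(w - 2)*(w - 4)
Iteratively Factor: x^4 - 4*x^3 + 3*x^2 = (x)*(x^3 - 4*x^2 + 3*x) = x^2*(x^2 - 4*x + 3) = x^2*(x - 1)*(x - 3)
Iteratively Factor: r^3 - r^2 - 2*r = (r - 2)*(r^2 + r) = (r - 2)*(r + 1)*(r)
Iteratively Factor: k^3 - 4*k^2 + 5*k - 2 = (k - 1)*(k^2 - 3*k + 2) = (k - 2)*(k - 1)*(k - 1)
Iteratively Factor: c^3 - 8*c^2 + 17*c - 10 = (c - 1)*(c^2 - 7*c + 10) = (c - 5)*(c - 1)*(c - 2)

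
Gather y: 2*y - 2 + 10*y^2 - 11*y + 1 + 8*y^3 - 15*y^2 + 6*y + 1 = 8*y^3 - 5*y^2 - 3*y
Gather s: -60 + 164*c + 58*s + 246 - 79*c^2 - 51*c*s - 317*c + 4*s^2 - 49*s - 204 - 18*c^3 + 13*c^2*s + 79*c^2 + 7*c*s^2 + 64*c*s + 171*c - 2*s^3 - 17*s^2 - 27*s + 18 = -18*c^3 + 18*c - 2*s^3 + s^2*(7*c - 13) + s*(13*c^2 + 13*c - 18)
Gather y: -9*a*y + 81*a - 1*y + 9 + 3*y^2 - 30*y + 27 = 81*a + 3*y^2 + y*(-9*a - 31) + 36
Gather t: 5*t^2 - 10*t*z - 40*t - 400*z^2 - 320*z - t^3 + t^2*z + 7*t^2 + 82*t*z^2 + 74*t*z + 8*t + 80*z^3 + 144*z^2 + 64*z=-t^3 + t^2*(z + 12) + t*(82*z^2 + 64*z - 32) + 80*z^3 - 256*z^2 - 256*z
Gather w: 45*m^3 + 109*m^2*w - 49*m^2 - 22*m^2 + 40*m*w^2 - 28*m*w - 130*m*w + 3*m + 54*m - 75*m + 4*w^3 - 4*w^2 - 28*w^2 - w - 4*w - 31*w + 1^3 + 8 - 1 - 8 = 45*m^3 - 71*m^2 - 18*m + 4*w^3 + w^2*(40*m - 32) + w*(109*m^2 - 158*m - 36)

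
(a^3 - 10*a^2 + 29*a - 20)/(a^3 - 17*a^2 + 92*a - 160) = (a - 1)/(a - 8)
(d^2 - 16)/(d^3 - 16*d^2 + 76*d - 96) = (d^2 - 16)/(d^3 - 16*d^2 + 76*d - 96)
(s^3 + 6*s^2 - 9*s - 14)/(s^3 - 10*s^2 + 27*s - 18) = (s^3 + 6*s^2 - 9*s - 14)/(s^3 - 10*s^2 + 27*s - 18)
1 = 1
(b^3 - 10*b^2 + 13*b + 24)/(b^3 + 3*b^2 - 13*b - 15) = (b - 8)/(b + 5)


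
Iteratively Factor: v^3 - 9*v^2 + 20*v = (v - 4)*(v^2 - 5*v) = v*(v - 4)*(v - 5)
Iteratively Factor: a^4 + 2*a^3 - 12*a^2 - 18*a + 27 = (a + 3)*(a^3 - a^2 - 9*a + 9) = (a - 1)*(a + 3)*(a^2 - 9) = (a - 3)*(a - 1)*(a + 3)*(a + 3)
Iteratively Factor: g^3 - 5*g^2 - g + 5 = (g + 1)*(g^2 - 6*g + 5) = (g - 5)*(g + 1)*(g - 1)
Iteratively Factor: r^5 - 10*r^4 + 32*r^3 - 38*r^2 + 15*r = (r - 1)*(r^4 - 9*r^3 + 23*r^2 - 15*r) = (r - 3)*(r - 1)*(r^3 - 6*r^2 + 5*r) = r*(r - 3)*(r - 1)*(r^2 - 6*r + 5) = r*(r - 5)*(r - 3)*(r - 1)*(r - 1)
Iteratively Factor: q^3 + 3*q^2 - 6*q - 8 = (q + 1)*(q^2 + 2*q - 8) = (q + 1)*(q + 4)*(q - 2)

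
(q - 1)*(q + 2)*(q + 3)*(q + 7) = q^4 + 11*q^3 + 29*q^2 + q - 42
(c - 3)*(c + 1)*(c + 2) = c^3 - 7*c - 6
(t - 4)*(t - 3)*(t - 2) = t^3 - 9*t^2 + 26*t - 24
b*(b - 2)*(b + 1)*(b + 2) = b^4 + b^3 - 4*b^2 - 4*b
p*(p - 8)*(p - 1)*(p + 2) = p^4 - 7*p^3 - 10*p^2 + 16*p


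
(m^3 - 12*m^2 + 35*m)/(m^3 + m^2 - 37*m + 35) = m*(m - 7)/(m^2 + 6*m - 7)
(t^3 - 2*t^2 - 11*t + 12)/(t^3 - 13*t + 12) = (t^2 - t - 12)/(t^2 + t - 12)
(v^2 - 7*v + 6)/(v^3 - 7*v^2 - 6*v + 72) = (v - 1)/(v^2 - v - 12)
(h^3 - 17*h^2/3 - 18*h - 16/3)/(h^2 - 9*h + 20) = (3*h^3 - 17*h^2 - 54*h - 16)/(3*(h^2 - 9*h + 20))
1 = 1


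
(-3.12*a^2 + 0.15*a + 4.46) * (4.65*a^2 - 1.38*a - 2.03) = -14.508*a^4 + 5.0031*a^3 + 26.8656*a^2 - 6.4593*a - 9.0538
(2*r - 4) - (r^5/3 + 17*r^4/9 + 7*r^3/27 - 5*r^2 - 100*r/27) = -r^5/3 - 17*r^4/9 - 7*r^3/27 + 5*r^2 + 154*r/27 - 4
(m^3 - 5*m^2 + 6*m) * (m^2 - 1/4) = m^5 - 5*m^4 + 23*m^3/4 + 5*m^2/4 - 3*m/2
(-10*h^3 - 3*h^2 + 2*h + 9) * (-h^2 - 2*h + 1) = 10*h^5 + 23*h^4 - 6*h^3 - 16*h^2 - 16*h + 9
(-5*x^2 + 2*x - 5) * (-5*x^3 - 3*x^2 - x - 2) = 25*x^5 + 5*x^4 + 24*x^3 + 23*x^2 + x + 10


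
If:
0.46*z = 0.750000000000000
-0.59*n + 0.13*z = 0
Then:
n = 0.36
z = 1.63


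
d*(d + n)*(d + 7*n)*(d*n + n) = d^4*n + 8*d^3*n^2 + d^3*n + 7*d^2*n^3 + 8*d^2*n^2 + 7*d*n^3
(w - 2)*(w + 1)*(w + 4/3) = w^3 + w^2/3 - 10*w/3 - 8/3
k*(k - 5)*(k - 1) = k^3 - 6*k^2 + 5*k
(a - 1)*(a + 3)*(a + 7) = a^3 + 9*a^2 + 11*a - 21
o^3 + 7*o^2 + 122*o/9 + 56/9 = (o + 2/3)*(o + 7/3)*(o + 4)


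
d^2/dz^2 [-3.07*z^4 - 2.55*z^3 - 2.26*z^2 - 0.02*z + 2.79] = -36.84*z^2 - 15.3*z - 4.52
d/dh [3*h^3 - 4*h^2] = h*(9*h - 8)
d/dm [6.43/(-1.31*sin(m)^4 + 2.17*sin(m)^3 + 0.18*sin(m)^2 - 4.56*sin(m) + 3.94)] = (33.6932*sin(m)^3 - 41.8593*sin(m)^2 - 2.3148*sin(m) + 29.3208)*cos(m)/(-1.31*sin(m)^4 + 2.17*sin(m)^3 + 0.18*sin(m)^2 - 4.56*sin(m) + 3.94)^2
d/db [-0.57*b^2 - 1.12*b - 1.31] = -1.14*b - 1.12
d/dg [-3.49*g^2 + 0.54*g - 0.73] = 0.54 - 6.98*g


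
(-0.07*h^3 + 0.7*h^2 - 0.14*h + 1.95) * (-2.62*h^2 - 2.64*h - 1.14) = 0.1834*h^5 - 1.6492*h^4 - 1.4014*h^3 - 5.5374*h^2 - 4.9884*h - 2.223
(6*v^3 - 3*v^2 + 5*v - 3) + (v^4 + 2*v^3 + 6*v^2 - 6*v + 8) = v^4 + 8*v^3 + 3*v^2 - v + 5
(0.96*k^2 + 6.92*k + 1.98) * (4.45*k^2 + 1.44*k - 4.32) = 4.272*k^4 + 32.1764*k^3 + 14.6286*k^2 - 27.0432*k - 8.5536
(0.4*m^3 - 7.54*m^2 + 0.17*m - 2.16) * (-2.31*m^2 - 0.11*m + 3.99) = -0.924*m^5 + 17.3734*m^4 + 2.0327*m^3 - 25.1137*m^2 + 0.9159*m - 8.6184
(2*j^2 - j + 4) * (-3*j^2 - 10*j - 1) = -6*j^4 - 17*j^3 - 4*j^2 - 39*j - 4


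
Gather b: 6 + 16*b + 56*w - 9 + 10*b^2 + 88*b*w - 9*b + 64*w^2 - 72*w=10*b^2 + b*(88*w + 7) + 64*w^2 - 16*w - 3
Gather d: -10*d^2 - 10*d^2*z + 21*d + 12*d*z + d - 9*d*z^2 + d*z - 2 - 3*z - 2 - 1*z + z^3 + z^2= d^2*(-10*z - 10) + d*(-9*z^2 + 13*z + 22) + z^3 + z^2 - 4*z - 4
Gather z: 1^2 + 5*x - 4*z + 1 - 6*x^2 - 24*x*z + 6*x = -6*x^2 + 11*x + z*(-24*x - 4) + 2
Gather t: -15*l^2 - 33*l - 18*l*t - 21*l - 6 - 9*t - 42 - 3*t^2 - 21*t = -15*l^2 - 54*l - 3*t^2 + t*(-18*l - 30) - 48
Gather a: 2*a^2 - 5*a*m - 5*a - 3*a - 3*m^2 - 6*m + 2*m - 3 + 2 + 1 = 2*a^2 + a*(-5*m - 8) - 3*m^2 - 4*m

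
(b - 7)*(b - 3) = b^2 - 10*b + 21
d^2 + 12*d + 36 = (d + 6)^2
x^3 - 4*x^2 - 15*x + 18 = (x - 6)*(x - 1)*(x + 3)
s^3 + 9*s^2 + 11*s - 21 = (s - 1)*(s + 3)*(s + 7)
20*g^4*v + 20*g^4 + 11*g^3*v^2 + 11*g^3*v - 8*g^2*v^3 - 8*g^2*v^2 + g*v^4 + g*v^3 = (-5*g + v)*(-4*g + v)*(g + v)*(g*v + g)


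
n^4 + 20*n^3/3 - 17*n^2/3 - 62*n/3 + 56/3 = (n - 4/3)*(n - 1)*(n + 2)*(n + 7)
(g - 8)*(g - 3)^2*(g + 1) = g^4 - 13*g^3 + 43*g^2 - 15*g - 72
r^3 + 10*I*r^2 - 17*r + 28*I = (r - I)*(r + 4*I)*(r + 7*I)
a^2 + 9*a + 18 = (a + 3)*(a + 6)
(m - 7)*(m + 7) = m^2 - 49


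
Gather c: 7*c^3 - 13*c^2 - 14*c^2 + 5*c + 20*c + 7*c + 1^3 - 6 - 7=7*c^3 - 27*c^2 + 32*c - 12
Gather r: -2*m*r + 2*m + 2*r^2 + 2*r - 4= 2*m + 2*r^2 + r*(2 - 2*m) - 4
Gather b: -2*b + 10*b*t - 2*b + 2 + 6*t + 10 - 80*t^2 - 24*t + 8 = b*(10*t - 4) - 80*t^2 - 18*t + 20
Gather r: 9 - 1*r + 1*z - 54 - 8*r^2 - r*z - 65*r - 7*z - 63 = -8*r^2 + r*(-z - 66) - 6*z - 108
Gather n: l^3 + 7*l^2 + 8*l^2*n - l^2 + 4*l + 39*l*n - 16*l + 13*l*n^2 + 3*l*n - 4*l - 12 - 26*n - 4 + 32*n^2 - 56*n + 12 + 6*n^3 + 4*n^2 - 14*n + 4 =l^3 + 6*l^2 - 16*l + 6*n^3 + n^2*(13*l + 36) + n*(8*l^2 + 42*l - 96)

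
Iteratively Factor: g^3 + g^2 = (g)*(g^2 + g) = g^2*(g + 1)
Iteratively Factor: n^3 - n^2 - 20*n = (n)*(n^2 - n - 20) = n*(n - 5)*(n + 4)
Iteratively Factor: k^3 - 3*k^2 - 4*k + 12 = (k - 3)*(k^2 - 4) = (k - 3)*(k - 2)*(k + 2)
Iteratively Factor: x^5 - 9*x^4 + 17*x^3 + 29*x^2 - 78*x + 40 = (x - 1)*(x^4 - 8*x^3 + 9*x^2 + 38*x - 40) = (x - 1)*(x + 2)*(x^3 - 10*x^2 + 29*x - 20) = (x - 4)*(x - 1)*(x + 2)*(x^2 - 6*x + 5) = (x - 5)*(x - 4)*(x - 1)*(x + 2)*(x - 1)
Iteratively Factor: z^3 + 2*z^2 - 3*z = (z)*(z^2 + 2*z - 3) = z*(z - 1)*(z + 3)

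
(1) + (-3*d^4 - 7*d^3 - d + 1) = -3*d^4 - 7*d^3 - d + 2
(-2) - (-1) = -1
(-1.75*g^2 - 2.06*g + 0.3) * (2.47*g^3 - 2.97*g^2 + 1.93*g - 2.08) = -4.3225*g^5 + 0.1093*g^4 + 3.4817*g^3 - 1.2268*g^2 + 4.8638*g - 0.624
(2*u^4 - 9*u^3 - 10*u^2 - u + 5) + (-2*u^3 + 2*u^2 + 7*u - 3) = 2*u^4 - 11*u^3 - 8*u^2 + 6*u + 2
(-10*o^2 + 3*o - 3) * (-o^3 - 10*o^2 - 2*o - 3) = 10*o^5 + 97*o^4 - 7*o^3 + 54*o^2 - 3*o + 9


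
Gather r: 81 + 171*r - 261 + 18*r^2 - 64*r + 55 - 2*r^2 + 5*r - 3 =16*r^2 + 112*r - 128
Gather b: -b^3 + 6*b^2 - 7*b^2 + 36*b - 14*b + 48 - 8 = -b^3 - b^2 + 22*b + 40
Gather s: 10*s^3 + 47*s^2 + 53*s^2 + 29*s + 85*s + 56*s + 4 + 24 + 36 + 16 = 10*s^3 + 100*s^2 + 170*s + 80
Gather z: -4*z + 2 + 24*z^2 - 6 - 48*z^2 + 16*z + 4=-24*z^2 + 12*z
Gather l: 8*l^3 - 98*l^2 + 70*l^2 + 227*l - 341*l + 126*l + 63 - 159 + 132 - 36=8*l^3 - 28*l^2 + 12*l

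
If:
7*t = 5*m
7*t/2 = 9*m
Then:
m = 0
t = 0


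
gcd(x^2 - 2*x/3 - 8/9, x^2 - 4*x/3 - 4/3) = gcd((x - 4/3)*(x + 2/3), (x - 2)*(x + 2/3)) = x + 2/3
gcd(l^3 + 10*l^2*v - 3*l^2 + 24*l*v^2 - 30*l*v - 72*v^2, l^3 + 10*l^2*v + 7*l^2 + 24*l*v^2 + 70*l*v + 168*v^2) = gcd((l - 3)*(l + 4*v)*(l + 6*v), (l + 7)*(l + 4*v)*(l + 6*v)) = l^2 + 10*l*v + 24*v^2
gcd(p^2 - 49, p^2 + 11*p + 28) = p + 7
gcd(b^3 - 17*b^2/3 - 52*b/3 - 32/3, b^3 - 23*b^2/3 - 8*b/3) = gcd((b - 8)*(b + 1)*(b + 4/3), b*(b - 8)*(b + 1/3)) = b - 8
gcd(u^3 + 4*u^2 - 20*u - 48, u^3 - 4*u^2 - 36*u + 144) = u^2 + 2*u - 24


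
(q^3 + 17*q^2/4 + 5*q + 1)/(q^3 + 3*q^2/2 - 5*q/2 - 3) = (4*q^2 + 9*q + 2)/(2*(2*q^2 - q - 3))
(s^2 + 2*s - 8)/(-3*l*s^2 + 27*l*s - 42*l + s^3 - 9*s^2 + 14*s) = (s + 4)/(-3*l*s + 21*l + s^2 - 7*s)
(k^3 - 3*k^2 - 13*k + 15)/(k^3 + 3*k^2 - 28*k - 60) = (k^2 + 2*k - 3)/(k^2 + 8*k + 12)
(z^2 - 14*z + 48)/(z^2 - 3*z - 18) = (z - 8)/(z + 3)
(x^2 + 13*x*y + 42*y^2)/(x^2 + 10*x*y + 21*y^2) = (x + 6*y)/(x + 3*y)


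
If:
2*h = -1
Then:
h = -1/2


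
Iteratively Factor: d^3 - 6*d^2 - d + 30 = (d + 2)*(d^2 - 8*d + 15) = (d - 3)*(d + 2)*(d - 5)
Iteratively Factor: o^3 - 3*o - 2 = (o + 1)*(o^2 - o - 2) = (o + 1)^2*(o - 2)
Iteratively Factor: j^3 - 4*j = (j - 2)*(j^2 + 2*j) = (j - 2)*(j + 2)*(j)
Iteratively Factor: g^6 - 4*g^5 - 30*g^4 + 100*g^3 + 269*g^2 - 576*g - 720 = (g - 3)*(g^5 - g^4 - 33*g^3 + g^2 + 272*g + 240) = (g - 3)*(g + 3)*(g^4 - 4*g^3 - 21*g^2 + 64*g + 80) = (g - 5)*(g - 3)*(g + 3)*(g^3 + g^2 - 16*g - 16) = (g - 5)*(g - 3)*(g + 1)*(g + 3)*(g^2 - 16) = (g - 5)*(g - 4)*(g - 3)*(g + 1)*(g + 3)*(g + 4)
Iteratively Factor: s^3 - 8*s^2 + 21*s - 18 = (s - 3)*(s^2 - 5*s + 6) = (s - 3)*(s - 2)*(s - 3)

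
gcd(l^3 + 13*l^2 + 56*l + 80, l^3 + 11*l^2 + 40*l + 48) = l^2 + 8*l + 16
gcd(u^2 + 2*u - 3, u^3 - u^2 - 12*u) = u + 3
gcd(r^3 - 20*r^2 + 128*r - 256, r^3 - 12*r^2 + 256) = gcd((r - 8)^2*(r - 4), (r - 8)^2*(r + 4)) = r^2 - 16*r + 64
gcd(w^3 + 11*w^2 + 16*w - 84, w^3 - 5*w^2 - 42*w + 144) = w + 6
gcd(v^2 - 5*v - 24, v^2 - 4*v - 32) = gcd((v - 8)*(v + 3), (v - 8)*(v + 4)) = v - 8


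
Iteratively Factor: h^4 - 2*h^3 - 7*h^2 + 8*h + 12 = (h + 2)*(h^3 - 4*h^2 + h + 6) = (h + 1)*(h + 2)*(h^2 - 5*h + 6) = (h - 3)*(h + 1)*(h + 2)*(h - 2)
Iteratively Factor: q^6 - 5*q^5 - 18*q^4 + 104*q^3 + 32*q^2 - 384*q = (q - 4)*(q^5 - q^4 - 22*q^3 + 16*q^2 + 96*q) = q*(q - 4)*(q^4 - q^3 - 22*q^2 + 16*q + 96) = q*(q - 4)*(q + 2)*(q^3 - 3*q^2 - 16*q + 48) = q*(q - 4)*(q - 3)*(q + 2)*(q^2 - 16) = q*(q - 4)*(q - 3)*(q + 2)*(q + 4)*(q - 4)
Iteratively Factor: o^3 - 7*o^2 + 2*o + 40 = (o + 2)*(o^2 - 9*o + 20) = (o - 4)*(o + 2)*(o - 5)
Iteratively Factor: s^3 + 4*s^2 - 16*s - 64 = (s + 4)*(s^2 - 16) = (s + 4)^2*(s - 4)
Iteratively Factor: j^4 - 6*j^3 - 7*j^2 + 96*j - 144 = (j - 3)*(j^3 - 3*j^2 - 16*j + 48) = (j - 4)*(j - 3)*(j^2 + j - 12) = (j - 4)*(j - 3)*(j + 4)*(j - 3)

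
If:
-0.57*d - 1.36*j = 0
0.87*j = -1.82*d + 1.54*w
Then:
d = 1.05815187187389*w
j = -0.443490122770677*w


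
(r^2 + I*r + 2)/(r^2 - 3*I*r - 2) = (r + 2*I)/(r - 2*I)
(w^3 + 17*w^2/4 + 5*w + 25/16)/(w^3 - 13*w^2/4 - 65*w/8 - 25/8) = (w + 5/2)/(w - 5)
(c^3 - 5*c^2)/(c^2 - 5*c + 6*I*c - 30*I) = c^2/(c + 6*I)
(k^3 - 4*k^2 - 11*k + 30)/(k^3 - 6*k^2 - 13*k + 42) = (k - 5)/(k - 7)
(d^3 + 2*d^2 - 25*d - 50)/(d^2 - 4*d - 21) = (-d^3 - 2*d^2 + 25*d + 50)/(-d^2 + 4*d + 21)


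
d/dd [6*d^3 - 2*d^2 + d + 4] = 18*d^2 - 4*d + 1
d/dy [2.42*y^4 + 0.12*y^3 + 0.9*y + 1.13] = 9.68*y^3 + 0.36*y^2 + 0.9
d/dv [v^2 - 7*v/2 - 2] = 2*v - 7/2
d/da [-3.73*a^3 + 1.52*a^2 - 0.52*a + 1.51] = -11.19*a^2 + 3.04*a - 0.52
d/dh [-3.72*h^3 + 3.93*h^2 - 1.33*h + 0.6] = -11.16*h^2 + 7.86*h - 1.33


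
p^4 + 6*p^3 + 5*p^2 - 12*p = p*(p - 1)*(p + 3)*(p + 4)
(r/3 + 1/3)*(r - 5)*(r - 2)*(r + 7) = r^4/3 + r^3/3 - 13*r^2 + 31*r/3 + 70/3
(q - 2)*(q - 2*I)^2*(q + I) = q^4 - 2*q^3 - 3*I*q^3 + 6*I*q^2 - 4*I*q + 8*I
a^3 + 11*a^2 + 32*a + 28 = (a + 2)^2*(a + 7)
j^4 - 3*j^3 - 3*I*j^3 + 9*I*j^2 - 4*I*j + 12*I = (j - 3)*(j - 2*I)^2*(j + I)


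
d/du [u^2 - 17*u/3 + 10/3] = 2*u - 17/3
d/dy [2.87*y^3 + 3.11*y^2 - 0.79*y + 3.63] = 8.61*y^2 + 6.22*y - 0.79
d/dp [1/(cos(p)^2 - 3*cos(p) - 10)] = (2*cos(p) - 3)*sin(p)/(sin(p)^2 + 3*cos(p) + 9)^2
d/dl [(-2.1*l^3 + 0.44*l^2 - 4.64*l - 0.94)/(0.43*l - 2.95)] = (-1.806*l^3 + 18.7742*l^2 - 2.596*l + 14.0922)/(0.1849*l^2 - 2.537*l + 8.7025)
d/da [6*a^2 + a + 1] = 12*a + 1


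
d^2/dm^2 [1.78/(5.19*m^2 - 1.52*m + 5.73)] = (-95.892516*m^2 + 28.084128*m + 1.78*(10.38*m - 1.52)*(20.76*m - 3.04) - 105.869772)/(5.19*m^2 - 1.52*m + 5.73)^3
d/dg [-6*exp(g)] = -6*exp(g)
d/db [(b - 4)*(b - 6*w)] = 2*b - 6*w - 4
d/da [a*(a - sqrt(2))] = 2*a - sqrt(2)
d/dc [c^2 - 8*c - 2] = 2*c - 8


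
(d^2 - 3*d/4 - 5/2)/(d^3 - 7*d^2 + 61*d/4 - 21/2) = (4*d + 5)/(4*d^2 - 20*d + 21)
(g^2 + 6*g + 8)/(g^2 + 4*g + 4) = (g + 4)/(g + 2)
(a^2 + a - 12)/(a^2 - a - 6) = (a + 4)/(a + 2)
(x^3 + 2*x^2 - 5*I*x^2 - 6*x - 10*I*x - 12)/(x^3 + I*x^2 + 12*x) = (x^2 + 2*x*(1 - I) - 4*I)/(x*(x + 4*I))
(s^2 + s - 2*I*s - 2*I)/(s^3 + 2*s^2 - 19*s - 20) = (s - 2*I)/(s^2 + s - 20)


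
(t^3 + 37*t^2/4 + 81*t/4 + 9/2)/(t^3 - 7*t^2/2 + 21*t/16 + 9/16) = 4*(t^2 + 9*t + 18)/(4*t^2 - 15*t + 9)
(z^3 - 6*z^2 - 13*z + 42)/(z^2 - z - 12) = (z^2 - 9*z + 14)/(z - 4)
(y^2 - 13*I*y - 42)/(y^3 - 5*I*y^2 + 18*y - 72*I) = (y - 7*I)/(y^2 + I*y + 12)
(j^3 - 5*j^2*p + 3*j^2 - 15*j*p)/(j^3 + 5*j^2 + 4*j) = (j^2 - 5*j*p + 3*j - 15*p)/(j^2 + 5*j + 4)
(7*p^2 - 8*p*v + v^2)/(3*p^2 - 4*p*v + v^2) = (7*p - v)/(3*p - v)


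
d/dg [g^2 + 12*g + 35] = 2*g + 12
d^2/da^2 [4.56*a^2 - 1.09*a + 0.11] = 9.12000000000000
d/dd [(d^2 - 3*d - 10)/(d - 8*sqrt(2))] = (-d^2 + 3*d + (d - 8*sqrt(2))*(2*d - 3) + 10)/(d - 8*sqrt(2))^2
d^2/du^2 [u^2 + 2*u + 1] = 2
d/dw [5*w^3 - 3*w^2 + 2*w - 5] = 15*w^2 - 6*w + 2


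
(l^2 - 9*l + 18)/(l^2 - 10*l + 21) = (l - 6)/(l - 7)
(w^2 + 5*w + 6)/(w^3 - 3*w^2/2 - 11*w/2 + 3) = 2*(w + 3)/(2*w^2 - 7*w + 3)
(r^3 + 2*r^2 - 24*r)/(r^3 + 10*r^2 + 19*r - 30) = r*(r - 4)/(r^2 + 4*r - 5)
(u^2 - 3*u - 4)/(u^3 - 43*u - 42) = (u - 4)/(u^2 - u - 42)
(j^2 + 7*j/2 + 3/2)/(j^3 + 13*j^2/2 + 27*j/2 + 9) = (2*j + 1)/(2*j^2 + 7*j + 6)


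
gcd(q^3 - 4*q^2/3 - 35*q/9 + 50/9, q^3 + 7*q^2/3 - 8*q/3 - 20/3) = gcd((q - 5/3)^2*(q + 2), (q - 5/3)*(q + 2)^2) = q^2 + q/3 - 10/3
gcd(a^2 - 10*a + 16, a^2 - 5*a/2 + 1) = a - 2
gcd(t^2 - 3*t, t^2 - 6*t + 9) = t - 3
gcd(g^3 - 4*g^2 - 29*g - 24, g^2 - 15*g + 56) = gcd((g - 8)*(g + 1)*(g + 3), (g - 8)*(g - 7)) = g - 8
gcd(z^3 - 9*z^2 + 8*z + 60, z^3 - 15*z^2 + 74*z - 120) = z^2 - 11*z + 30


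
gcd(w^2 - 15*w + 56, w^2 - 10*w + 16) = w - 8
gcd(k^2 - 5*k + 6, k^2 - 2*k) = k - 2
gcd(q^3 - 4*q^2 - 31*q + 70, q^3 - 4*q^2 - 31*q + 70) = q^3 - 4*q^2 - 31*q + 70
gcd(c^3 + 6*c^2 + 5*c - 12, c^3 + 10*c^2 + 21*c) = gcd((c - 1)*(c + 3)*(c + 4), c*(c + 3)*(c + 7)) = c + 3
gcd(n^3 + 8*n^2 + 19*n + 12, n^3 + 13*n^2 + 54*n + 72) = n^2 + 7*n + 12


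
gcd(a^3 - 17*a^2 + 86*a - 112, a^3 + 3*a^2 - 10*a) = a - 2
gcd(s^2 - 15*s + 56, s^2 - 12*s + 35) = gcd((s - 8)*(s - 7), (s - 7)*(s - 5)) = s - 7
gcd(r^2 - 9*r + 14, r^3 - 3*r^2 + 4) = r - 2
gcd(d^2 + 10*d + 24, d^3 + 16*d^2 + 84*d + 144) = d^2 + 10*d + 24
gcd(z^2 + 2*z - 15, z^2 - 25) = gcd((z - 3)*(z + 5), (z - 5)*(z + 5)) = z + 5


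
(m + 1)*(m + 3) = m^2 + 4*m + 3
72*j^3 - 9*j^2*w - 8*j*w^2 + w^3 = (-8*j + w)*(-3*j + w)*(3*j + w)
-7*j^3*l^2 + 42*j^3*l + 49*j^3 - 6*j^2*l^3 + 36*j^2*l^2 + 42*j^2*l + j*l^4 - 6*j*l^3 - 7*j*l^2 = (-7*j + l)*(j + l)*(l - 7)*(j*l + j)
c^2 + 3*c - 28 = (c - 4)*(c + 7)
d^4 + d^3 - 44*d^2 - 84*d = d*(d - 7)*(d + 2)*(d + 6)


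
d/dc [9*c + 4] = 9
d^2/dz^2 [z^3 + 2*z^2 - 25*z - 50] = 6*z + 4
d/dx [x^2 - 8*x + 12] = 2*x - 8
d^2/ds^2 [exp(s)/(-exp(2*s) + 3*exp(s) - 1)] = (-2*(2*exp(s) - 3)^2*exp(2*s) + (8*exp(s) - 9)*(exp(2*s) - 3*exp(s) + 1)*exp(s) - (exp(2*s) - 3*exp(s) + 1)^2)*exp(s)/(exp(2*s) - 3*exp(s) + 1)^3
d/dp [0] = 0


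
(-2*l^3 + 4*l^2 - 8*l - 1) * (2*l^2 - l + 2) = -4*l^5 + 10*l^4 - 24*l^3 + 14*l^2 - 15*l - 2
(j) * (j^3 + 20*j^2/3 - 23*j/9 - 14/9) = j^4 + 20*j^3/3 - 23*j^2/9 - 14*j/9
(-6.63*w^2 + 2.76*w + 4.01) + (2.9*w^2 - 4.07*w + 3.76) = -3.73*w^2 - 1.31*w + 7.77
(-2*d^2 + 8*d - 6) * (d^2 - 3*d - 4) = -2*d^4 + 14*d^3 - 22*d^2 - 14*d + 24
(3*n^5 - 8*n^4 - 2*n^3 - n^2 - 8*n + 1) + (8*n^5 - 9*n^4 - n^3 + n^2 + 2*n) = 11*n^5 - 17*n^4 - 3*n^3 - 6*n + 1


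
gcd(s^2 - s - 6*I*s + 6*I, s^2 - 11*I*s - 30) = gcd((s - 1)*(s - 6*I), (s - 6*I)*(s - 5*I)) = s - 6*I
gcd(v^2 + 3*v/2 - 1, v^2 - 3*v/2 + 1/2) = v - 1/2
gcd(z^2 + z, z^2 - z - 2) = z + 1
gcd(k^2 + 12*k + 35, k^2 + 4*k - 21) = k + 7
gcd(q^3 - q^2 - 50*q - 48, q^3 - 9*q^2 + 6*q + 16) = q^2 - 7*q - 8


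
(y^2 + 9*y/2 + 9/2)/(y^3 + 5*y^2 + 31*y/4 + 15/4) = 2*(y + 3)/(2*y^2 + 7*y + 5)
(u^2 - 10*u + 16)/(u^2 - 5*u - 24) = (u - 2)/(u + 3)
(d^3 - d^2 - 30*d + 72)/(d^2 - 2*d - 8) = (d^2 + 3*d - 18)/(d + 2)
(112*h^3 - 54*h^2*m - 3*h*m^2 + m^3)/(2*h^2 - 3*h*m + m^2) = (56*h^2 + h*m - m^2)/(h - m)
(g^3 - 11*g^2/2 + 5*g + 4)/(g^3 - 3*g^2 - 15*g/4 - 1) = 2*(g - 2)/(2*g + 1)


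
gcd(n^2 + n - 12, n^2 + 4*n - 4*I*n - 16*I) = n + 4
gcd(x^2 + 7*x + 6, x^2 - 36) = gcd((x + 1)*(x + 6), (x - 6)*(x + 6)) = x + 6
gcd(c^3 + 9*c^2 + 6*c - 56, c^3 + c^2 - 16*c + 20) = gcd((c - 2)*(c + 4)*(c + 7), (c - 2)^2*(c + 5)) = c - 2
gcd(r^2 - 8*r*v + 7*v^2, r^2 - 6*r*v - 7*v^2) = r - 7*v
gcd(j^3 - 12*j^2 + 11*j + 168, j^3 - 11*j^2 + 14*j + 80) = j - 8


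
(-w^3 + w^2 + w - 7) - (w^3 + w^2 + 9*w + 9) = -2*w^3 - 8*w - 16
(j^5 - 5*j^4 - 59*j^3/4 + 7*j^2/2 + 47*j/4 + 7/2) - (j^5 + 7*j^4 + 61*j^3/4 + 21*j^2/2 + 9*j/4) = -12*j^4 - 30*j^3 - 7*j^2 + 19*j/2 + 7/2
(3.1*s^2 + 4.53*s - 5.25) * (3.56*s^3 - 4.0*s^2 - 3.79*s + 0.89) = 11.036*s^5 + 3.7268*s^4 - 48.559*s^3 + 6.5903*s^2 + 23.9292*s - 4.6725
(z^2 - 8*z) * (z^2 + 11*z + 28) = z^4 + 3*z^3 - 60*z^2 - 224*z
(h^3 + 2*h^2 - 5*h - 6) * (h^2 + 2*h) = h^5 + 4*h^4 - h^3 - 16*h^2 - 12*h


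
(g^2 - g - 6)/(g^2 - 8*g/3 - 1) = 3*(g + 2)/(3*g + 1)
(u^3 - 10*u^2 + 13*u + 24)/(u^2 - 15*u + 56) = (u^2 - 2*u - 3)/(u - 7)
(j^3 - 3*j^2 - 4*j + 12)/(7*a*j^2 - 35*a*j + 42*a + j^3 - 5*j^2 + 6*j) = (j + 2)/(7*a + j)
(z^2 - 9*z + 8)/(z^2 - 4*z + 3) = (z - 8)/(z - 3)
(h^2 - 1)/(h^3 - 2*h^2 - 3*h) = (h - 1)/(h*(h - 3))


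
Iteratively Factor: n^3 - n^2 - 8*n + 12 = (n + 3)*(n^2 - 4*n + 4) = (n - 2)*(n + 3)*(n - 2)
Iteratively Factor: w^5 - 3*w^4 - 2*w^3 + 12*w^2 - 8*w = (w - 1)*(w^4 - 2*w^3 - 4*w^2 + 8*w) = (w - 1)*(w + 2)*(w^3 - 4*w^2 + 4*w) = w*(w - 1)*(w + 2)*(w^2 - 4*w + 4) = w*(w - 2)*(w - 1)*(w + 2)*(w - 2)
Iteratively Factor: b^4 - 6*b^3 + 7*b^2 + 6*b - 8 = (b - 1)*(b^3 - 5*b^2 + 2*b + 8) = (b - 4)*(b - 1)*(b^2 - b - 2) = (b - 4)*(b - 2)*(b - 1)*(b + 1)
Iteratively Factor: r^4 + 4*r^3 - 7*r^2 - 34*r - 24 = (r + 4)*(r^3 - 7*r - 6) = (r + 1)*(r + 4)*(r^2 - r - 6) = (r - 3)*(r + 1)*(r + 4)*(r + 2)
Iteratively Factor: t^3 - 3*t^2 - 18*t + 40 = (t - 5)*(t^2 + 2*t - 8) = (t - 5)*(t - 2)*(t + 4)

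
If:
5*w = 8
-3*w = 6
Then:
No Solution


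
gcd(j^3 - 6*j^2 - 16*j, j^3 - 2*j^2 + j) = j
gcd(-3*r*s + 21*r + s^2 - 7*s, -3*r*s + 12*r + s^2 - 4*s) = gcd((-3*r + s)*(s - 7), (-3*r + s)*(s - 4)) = 3*r - s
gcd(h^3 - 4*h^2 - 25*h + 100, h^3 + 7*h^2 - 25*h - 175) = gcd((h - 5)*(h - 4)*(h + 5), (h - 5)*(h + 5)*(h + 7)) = h^2 - 25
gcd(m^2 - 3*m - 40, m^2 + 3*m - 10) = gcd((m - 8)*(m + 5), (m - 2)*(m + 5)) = m + 5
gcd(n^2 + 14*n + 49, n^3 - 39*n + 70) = n + 7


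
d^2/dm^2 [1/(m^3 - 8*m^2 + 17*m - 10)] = 2*((8 - 3*m)*(m^3 - 8*m^2 + 17*m - 10) + (3*m^2 - 16*m + 17)^2)/(m^3 - 8*m^2 + 17*m - 10)^3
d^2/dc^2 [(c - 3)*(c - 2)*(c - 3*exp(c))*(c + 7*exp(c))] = 4*c^3*exp(c) - 84*c^2*exp(2*c) + 4*c^2*exp(c) + 12*c^2 + 252*c*exp(2*c) - 32*c*exp(c) - 30*c - 126*exp(2*c) + 8*exp(c) + 12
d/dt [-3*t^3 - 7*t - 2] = -9*t^2 - 7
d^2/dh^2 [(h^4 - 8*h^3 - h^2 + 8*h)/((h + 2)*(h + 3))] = 2*(h^6 + 15*h^5 + 93*h^4 + 101*h^3 - 486*h^2 - 1008*h - 276)/(h^6 + 15*h^5 + 93*h^4 + 305*h^3 + 558*h^2 + 540*h + 216)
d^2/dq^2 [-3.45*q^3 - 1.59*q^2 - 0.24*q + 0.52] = -20.7*q - 3.18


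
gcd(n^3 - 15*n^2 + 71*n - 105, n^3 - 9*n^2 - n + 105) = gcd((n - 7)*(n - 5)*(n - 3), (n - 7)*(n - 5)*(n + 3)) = n^2 - 12*n + 35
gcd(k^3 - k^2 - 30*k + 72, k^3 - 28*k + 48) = k^2 + 2*k - 24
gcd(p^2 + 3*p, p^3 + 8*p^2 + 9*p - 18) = p + 3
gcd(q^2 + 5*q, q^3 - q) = q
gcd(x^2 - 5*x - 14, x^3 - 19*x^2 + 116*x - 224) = x - 7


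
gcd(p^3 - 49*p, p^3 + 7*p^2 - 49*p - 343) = p^2 - 49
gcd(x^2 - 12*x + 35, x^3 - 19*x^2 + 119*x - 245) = x^2 - 12*x + 35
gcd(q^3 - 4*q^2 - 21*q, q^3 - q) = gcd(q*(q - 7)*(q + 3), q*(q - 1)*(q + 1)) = q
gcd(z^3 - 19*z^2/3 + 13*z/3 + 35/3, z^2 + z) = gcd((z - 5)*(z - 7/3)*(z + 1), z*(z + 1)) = z + 1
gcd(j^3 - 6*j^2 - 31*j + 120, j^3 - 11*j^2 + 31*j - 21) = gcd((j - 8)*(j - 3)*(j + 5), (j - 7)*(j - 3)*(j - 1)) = j - 3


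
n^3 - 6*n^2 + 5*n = n*(n - 5)*(n - 1)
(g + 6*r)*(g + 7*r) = g^2 + 13*g*r + 42*r^2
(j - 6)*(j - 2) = j^2 - 8*j + 12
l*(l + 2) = l^2 + 2*l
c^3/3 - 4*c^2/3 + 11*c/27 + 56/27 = (c/3 + 1/3)*(c - 8/3)*(c - 7/3)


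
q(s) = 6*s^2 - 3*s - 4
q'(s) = 12*s - 3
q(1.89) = 11.76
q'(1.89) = 19.68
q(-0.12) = -3.55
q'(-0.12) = -4.44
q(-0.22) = -3.05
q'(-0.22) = -5.64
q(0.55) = -3.84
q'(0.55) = 3.60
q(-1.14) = 7.22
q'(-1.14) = -16.68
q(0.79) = -2.63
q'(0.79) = 6.48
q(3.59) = 62.56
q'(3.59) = 40.08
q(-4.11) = 109.68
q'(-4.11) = -52.32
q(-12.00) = 896.00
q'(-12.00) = -147.00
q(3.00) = 41.00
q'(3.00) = 33.00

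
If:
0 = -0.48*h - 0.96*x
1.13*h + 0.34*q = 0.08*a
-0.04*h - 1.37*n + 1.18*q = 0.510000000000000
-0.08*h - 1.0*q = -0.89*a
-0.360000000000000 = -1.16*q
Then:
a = 0.34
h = -0.07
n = -0.10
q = 0.31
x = 0.03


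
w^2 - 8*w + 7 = (w - 7)*(w - 1)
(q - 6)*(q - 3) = q^2 - 9*q + 18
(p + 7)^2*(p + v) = p^3 + p^2*v + 14*p^2 + 14*p*v + 49*p + 49*v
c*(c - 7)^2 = c^3 - 14*c^2 + 49*c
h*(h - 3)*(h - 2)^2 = h^4 - 7*h^3 + 16*h^2 - 12*h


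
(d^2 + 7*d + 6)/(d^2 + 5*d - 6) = (d + 1)/(d - 1)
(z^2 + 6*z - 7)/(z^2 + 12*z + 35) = (z - 1)/(z + 5)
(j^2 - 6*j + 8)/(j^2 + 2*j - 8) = (j - 4)/(j + 4)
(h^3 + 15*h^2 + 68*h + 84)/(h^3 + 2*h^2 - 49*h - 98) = (h + 6)/(h - 7)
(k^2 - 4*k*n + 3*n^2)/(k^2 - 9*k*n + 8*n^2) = (k - 3*n)/(k - 8*n)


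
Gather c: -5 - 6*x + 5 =-6*x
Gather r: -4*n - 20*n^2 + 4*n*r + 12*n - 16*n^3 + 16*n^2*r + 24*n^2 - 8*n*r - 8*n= -16*n^3 + 4*n^2 + r*(16*n^2 - 4*n)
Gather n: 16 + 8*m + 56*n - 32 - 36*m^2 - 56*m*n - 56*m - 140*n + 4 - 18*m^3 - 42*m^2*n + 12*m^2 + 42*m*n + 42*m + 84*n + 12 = -18*m^3 - 24*m^2 - 6*m + n*(-42*m^2 - 14*m)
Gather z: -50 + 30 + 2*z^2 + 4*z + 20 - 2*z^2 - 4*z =0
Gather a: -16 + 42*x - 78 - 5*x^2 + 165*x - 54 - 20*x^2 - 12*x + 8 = -25*x^2 + 195*x - 140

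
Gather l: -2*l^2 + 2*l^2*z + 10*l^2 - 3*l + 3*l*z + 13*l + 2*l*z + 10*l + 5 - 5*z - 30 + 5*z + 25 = l^2*(2*z + 8) + l*(5*z + 20)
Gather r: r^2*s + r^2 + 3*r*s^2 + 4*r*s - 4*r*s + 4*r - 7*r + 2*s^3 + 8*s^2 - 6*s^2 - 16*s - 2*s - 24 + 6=r^2*(s + 1) + r*(3*s^2 - 3) + 2*s^3 + 2*s^2 - 18*s - 18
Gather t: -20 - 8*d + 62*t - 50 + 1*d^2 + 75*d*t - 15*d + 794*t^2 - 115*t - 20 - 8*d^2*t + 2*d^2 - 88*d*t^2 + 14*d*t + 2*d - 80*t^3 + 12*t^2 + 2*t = 3*d^2 - 21*d - 80*t^3 + t^2*(806 - 88*d) + t*(-8*d^2 + 89*d - 51) - 90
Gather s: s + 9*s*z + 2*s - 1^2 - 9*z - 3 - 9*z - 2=s*(9*z + 3) - 18*z - 6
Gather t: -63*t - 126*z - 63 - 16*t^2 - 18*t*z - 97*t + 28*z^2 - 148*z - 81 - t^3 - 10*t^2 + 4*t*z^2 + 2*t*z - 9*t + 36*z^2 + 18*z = -t^3 - 26*t^2 + t*(4*z^2 - 16*z - 169) + 64*z^2 - 256*z - 144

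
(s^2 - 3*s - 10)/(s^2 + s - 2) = (s - 5)/(s - 1)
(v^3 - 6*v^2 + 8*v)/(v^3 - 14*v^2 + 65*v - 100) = v*(v - 2)/(v^2 - 10*v + 25)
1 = 1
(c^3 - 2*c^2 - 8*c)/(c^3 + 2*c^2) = (c - 4)/c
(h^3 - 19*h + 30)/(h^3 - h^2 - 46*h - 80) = (h^2 - 5*h + 6)/(h^2 - 6*h - 16)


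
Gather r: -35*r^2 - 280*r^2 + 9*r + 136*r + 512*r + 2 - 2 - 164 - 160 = -315*r^2 + 657*r - 324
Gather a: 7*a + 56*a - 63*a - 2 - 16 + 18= 0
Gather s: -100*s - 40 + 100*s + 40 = 0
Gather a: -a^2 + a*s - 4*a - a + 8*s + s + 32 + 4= -a^2 + a*(s - 5) + 9*s + 36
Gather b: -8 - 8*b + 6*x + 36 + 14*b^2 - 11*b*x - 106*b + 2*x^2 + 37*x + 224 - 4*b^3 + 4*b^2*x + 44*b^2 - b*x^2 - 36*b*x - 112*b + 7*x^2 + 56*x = -4*b^3 + b^2*(4*x + 58) + b*(-x^2 - 47*x - 226) + 9*x^2 + 99*x + 252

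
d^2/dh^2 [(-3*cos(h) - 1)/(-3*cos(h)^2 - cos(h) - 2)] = 2*(-243*(1 - cos(2*h))^2*cos(h) - 27*(1 - cos(2*h))^2 + 113*cos(h) + 58*cos(2*h) - 63*cos(3*h) + 54*cos(5*h) + 78)/(2*cos(h) + 3*cos(2*h) + 7)^3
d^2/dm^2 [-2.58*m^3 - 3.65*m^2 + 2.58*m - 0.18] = -15.48*m - 7.3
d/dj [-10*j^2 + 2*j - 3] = 2 - 20*j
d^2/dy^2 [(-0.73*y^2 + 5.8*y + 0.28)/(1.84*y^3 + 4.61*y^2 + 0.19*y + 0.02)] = (-4.942976*y^6 + 117.81888*y^5 + 308.094384*y^4 + 282.125062*y^3 + 34.133412*y^2 - 1.798872*y - 0.07608)/(6.229504*y^9 + 46.822848*y^8 + 119.241384*y^7 + 107.845253*y^6 + 13.330857*y^5 + 1.816341*y^4 + 0.114175*y^3 + 0.007698*y^2 + 0.000228*y + 8.0e-6)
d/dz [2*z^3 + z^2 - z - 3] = 6*z^2 + 2*z - 1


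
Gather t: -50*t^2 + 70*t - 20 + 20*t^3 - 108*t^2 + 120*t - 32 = 20*t^3 - 158*t^2 + 190*t - 52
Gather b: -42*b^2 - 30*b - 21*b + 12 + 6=-42*b^2 - 51*b + 18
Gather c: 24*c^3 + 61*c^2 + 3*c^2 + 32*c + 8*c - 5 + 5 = 24*c^3 + 64*c^2 + 40*c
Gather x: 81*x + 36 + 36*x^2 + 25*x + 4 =36*x^2 + 106*x + 40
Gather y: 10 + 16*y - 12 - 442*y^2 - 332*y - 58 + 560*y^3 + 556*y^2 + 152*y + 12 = 560*y^3 + 114*y^2 - 164*y - 48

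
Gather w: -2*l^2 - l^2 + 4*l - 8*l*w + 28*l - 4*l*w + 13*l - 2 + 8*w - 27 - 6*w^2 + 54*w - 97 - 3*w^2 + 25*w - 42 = -3*l^2 + 45*l - 9*w^2 + w*(87 - 12*l) - 168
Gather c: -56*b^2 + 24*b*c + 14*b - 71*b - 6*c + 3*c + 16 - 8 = -56*b^2 - 57*b + c*(24*b - 3) + 8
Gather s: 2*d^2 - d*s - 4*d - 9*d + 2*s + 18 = 2*d^2 - 13*d + s*(2 - d) + 18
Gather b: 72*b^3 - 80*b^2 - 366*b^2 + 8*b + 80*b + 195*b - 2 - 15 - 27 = 72*b^3 - 446*b^2 + 283*b - 44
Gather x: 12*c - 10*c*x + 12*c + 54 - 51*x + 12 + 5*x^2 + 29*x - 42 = 24*c + 5*x^2 + x*(-10*c - 22) + 24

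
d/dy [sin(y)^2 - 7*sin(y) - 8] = (2*sin(y) - 7)*cos(y)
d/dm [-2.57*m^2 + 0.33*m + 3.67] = 0.33 - 5.14*m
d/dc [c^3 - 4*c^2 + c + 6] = 3*c^2 - 8*c + 1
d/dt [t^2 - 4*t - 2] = 2*t - 4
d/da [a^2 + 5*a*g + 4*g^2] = 2*a + 5*g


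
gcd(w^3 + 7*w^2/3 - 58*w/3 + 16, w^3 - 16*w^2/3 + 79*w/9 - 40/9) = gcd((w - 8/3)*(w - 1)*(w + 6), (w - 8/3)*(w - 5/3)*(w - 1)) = w^2 - 11*w/3 + 8/3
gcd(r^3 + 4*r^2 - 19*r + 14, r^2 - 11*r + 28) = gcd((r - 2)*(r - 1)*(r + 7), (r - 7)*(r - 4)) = 1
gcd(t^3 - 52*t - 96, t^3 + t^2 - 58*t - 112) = t^2 - 6*t - 16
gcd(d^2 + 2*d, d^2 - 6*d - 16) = d + 2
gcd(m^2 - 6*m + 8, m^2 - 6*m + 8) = m^2 - 6*m + 8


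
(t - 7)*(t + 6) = t^2 - t - 42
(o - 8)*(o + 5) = o^2 - 3*o - 40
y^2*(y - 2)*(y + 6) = y^4 + 4*y^3 - 12*y^2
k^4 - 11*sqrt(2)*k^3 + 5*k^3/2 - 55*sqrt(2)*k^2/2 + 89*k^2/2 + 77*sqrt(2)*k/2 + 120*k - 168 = (k - 1)*(k + 7/2)*(k - 8*sqrt(2))*(k - 3*sqrt(2))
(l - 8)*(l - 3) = l^2 - 11*l + 24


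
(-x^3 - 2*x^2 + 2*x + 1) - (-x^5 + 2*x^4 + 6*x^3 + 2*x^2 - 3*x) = x^5 - 2*x^4 - 7*x^3 - 4*x^2 + 5*x + 1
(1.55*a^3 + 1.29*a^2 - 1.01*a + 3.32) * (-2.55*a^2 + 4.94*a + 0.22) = -3.9525*a^5 + 4.3675*a^4 + 9.2891*a^3 - 13.1716*a^2 + 16.1786*a + 0.7304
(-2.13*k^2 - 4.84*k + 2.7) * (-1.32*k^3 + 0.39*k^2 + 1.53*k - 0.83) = 2.8116*k^5 + 5.5581*k^4 - 8.7105*k^3 - 4.5843*k^2 + 8.1482*k - 2.241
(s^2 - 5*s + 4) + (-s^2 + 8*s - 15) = 3*s - 11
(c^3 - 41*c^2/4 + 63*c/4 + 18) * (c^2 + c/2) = c^5 - 39*c^4/4 + 85*c^3/8 + 207*c^2/8 + 9*c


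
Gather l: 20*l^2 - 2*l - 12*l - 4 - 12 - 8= 20*l^2 - 14*l - 24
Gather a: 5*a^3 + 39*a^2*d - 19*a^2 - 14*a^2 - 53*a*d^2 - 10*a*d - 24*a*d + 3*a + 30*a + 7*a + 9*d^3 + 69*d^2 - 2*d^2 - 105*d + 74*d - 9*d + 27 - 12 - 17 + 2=5*a^3 + a^2*(39*d - 33) + a*(-53*d^2 - 34*d + 40) + 9*d^3 + 67*d^2 - 40*d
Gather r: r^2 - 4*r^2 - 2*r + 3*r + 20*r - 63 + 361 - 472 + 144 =-3*r^2 + 21*r - 30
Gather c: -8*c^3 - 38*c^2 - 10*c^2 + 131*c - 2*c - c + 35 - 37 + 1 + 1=-8*c^3 - 48*c^2 + 128*c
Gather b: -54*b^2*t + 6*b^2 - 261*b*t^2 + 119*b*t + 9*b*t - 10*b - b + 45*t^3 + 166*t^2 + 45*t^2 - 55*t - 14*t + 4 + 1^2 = b^2*(6 - 54*t) + b*(-261*t^2 + 128*t - 11) + 45*t^3 + 211*t^2 - 69*t + 5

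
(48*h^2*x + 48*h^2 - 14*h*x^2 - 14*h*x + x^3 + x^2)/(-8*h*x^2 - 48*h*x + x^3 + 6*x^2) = (-6*h*x - 6*h + x^2 + x)/(x*(x + 6))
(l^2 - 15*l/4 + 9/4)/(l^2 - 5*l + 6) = (l - 3/4)/(l - 2)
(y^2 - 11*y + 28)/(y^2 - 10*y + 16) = (y^2 - 11*y + 28)/(y^2 - 10*y + 16)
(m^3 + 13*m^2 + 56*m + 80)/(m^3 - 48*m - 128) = (m + 5)/(m - 8)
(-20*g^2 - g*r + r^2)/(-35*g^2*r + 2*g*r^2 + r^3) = (4*g + r)/(r*(7*g + r))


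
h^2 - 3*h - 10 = (h - 5)*(h + 2)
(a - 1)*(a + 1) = a^2 - 1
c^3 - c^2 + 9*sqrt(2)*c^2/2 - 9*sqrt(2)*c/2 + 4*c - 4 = (c - 1)*(c + sqrt(2)/2)*(c + 4*sqrt(2))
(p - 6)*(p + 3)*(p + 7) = p^3 + 4*p^2 - 39*p - 126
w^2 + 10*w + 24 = (w + 4)*(w + 6)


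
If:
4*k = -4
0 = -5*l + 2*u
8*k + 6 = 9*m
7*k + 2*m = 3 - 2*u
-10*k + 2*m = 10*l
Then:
No Solution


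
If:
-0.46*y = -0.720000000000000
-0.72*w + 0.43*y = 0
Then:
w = 0.93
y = 1.57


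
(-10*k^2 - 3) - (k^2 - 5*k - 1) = -11*k^2 + 5*k - 2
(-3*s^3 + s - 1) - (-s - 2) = -3*s^3 + 2*s + 1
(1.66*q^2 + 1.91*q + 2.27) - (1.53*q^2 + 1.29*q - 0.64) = 0.13*q^2 + 0.62*q + 2.91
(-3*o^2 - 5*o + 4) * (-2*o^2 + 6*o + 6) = 6*o^4 - 8*o^3 - 56*o^2 - 6*o + 24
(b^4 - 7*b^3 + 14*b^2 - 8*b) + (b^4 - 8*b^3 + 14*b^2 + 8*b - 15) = 2*b^4 - 15*b^3 + 28*b^2 - 15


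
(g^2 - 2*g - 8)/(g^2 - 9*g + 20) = (g + 2)/(g - 5)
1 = 1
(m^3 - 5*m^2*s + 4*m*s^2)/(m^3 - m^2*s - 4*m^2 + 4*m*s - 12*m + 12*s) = m*(m - 4*s)/(m^2 - 4*m - 12)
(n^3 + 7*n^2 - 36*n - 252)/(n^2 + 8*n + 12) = (n^2 + n - 42)/(n + 2)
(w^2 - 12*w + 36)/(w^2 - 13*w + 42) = (w - 6)/(w - 7)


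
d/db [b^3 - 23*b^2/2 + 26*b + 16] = 3*b^2 - 23*b + 26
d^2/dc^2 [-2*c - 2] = 0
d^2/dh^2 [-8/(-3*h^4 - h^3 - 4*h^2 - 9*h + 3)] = 16*(-(18*h^2 + 3*h + 4)*(3*h^4 + h^3 + 4*h^2 + 9*h - 3) + (12*h^3 + 3*h^2 + 8*h + 9)^2)/(3*h^4 + h^3 + 4*h^2 + 9*h - 3)^3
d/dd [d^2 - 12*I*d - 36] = 2*d - 12*I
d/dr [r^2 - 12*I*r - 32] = 2*r - 12*I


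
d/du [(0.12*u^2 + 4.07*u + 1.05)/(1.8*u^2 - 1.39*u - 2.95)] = (-7.4928*u^2 - 4.488*u - 10.547)/(3.24*u^4 - 5.004*u^3 - 8.6879*u^2 + 8.201*u + 8.7025)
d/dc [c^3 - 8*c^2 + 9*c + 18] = 3*c^2 - 16*c + 9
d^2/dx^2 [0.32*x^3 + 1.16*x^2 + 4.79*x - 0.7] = 1.92*x + 2.32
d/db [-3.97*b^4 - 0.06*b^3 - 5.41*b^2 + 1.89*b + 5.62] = -15.88*b^3 - 0.18*b^2 - 10.82*b + 1.89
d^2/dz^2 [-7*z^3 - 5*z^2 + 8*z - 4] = -42*z - 10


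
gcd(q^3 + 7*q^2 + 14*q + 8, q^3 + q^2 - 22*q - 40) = q^2 + 6*q + 8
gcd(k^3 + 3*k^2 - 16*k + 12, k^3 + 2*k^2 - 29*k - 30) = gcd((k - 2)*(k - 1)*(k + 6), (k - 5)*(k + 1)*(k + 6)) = k + 6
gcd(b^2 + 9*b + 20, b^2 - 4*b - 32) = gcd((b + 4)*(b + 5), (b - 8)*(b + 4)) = b + 4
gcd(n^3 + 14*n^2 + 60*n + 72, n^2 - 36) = n + 6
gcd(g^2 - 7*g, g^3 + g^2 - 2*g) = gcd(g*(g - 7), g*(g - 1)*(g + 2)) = g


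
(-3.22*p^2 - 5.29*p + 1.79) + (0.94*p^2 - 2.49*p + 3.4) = -2.28*p^2 - 7.78*p + 5.19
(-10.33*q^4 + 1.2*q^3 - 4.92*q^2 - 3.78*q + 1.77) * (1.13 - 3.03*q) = 31.2999*q^5 - 15.3089*q^4 + 16.2636*q^3 + 5.8938*q^2 - 9.6345*q + 2.0001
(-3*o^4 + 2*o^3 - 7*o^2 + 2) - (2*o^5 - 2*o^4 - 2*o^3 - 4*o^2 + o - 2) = -2*o^5 - o^4 + 4*o^3 - 3*o^2 - o + 4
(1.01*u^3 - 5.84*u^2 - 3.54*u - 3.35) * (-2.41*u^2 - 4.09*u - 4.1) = -2.4341*u^5 + 9.9435*u^4 + 28.276*u^3 + 46.4961*u^2 + 28.2155*u + 13.735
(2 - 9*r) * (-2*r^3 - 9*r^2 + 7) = 18*r^4 + 77*r^3 - 18*r^2 - 63*r + 14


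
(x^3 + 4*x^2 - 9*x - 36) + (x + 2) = x^3 + 4*x^2 - 8*x - 34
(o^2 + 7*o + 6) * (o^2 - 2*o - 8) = o^4 + 5*o^3 - 16*o^2 - 68*o - 48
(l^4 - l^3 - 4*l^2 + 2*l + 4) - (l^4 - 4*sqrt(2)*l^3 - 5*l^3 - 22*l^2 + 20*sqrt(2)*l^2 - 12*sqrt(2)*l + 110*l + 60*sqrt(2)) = 4*l^3 + 4*sqrt(2)*l^3 - 20*sqrt(2)*l^2 + 18*l^2 - 108*l + 12*sqrt(2)*l - 60*sqrt(2) + 4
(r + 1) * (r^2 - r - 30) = r^3 - 31*r - 30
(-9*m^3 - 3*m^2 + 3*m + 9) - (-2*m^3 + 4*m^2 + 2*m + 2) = -7*m^3 - 7*m^2 + m + 7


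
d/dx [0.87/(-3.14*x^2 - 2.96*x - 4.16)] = (5.4636*x + 2.5752)/(3.14*x^2 + 2.96*x + 4.16)^2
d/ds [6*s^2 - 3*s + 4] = 12*s - 3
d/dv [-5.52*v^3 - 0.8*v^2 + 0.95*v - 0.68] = -16.56*v^2 - 1.6*v + 0.95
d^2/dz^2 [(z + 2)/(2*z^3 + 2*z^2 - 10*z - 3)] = 4*(2*(z + 2)*(3*z^2 + 2*z - 5)^2 + (-3*z^2 - 2*z - (z + 2)*(3*z + 1) + 5)*(2*z^3 + 2*z^2 - 10*z - 3))/(2*z^3 + 2*z^2 - 10*z - 3)^3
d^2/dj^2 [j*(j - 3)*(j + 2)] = 6*j - 2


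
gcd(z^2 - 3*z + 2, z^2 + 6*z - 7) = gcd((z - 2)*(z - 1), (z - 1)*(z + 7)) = z - 1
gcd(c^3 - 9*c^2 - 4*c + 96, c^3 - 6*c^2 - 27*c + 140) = c - 4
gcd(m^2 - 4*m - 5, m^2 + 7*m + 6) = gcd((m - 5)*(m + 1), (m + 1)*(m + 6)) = m + 1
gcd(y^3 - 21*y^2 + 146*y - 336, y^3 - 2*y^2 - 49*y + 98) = y - 7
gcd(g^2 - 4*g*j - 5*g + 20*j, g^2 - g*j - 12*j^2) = g - 4*j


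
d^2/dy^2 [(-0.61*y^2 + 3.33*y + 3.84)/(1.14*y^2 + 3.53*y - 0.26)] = (13.56486*y^3 + 28.85796*y^2 + 98.63964*y + 104.00614)/(1.481544*y^6 + 13.762764*y^5 + 41.60259*y^4 + 37.709225*y^3 - 9.48831*y^2 + 0.715884*y - 0.017576)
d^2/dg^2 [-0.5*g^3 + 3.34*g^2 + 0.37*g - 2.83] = 6.68 - 3.0*g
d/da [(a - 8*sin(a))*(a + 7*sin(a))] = -a*cos(a) + 2*a - sin(a) - 56*sin(2*a)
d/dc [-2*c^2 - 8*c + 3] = -4*c - 8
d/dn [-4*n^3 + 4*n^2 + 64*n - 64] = -12*n^2 + 8*n + 64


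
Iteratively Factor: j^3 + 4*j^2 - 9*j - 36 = (j + 3)*(j^2 + j - 12) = (j - 3)*(j + 3)*(j + 4)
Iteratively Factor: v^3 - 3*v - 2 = (v - 2)*(v^2 + 2*v + 1) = (v - 2)*(v + 1)*(v + 1)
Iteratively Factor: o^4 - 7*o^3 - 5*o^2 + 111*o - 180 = (o - 5)*(o^3 - 2*o^2 - 15*o + 36) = (o - 5)*(o - 3)*(o^2 + o - 12) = (o - 5)*(o - 3)*(o + 4)*(o - 3)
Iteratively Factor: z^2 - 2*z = (z)*(z - 2)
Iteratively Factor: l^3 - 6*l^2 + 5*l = (l)*(l^2 - 6*l + 5) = l*(l - 1)*(l - 5)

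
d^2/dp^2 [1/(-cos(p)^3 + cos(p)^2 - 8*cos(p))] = ((-35*cos(p) + 8*cos(2*p) - 9*cos(3*p))*(cos(p)^2 - cos(p) + 8)*cos(p)/4 - 2*(3*cos(p)^2 - 2*cos(p) + 8)^2*sin(p)^2)/((cos(p)^2 - cos(p) + 8)^3*cos(p)^3)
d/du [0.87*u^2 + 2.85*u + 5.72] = 1.74*u + 2.85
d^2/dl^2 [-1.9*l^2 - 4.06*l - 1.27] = -3.80000000000000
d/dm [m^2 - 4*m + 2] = 2*m - 4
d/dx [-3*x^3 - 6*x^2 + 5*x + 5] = -9*x^2 - 12*x + 5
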